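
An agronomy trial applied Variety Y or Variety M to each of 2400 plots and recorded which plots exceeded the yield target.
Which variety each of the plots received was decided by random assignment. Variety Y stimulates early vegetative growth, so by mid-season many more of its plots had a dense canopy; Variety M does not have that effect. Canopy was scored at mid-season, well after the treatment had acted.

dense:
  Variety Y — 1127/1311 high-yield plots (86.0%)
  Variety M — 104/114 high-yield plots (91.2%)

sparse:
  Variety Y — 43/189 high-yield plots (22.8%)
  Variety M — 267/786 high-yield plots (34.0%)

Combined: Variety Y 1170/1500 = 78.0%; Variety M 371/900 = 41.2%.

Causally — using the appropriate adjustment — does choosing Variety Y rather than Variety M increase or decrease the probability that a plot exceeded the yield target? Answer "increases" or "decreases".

The stratified and pooled comparisons disagree (Variety M wins within each mid-season canopy; Variety Y wins overall), so the answer turns on the causal role of mid-season canopy.
Mid-season canopy is recorded after the variety and is itself shifted by it — it sits on the causal path from variety to outcome. Conditioning on a mediator would strip out part of the effect we want; the pooled comparison gives the total causal effect.
Pooled: Variety Y 78.0% vs Variety M 41.2%; Variety Y is higher overall.

increases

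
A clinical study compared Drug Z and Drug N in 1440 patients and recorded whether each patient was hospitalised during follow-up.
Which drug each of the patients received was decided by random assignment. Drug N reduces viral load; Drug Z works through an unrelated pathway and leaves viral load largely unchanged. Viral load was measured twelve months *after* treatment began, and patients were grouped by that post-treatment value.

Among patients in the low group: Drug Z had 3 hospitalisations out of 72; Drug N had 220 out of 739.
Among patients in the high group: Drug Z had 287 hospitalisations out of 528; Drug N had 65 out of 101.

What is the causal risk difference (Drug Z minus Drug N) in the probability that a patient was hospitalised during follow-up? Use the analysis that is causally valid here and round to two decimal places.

Because the drug influences viral load, viral load is a post-treatment mediator, not a confounder. Stratifying on it would bias the estimate; the causal effect is the crude pooled difference.
The causal difference is the pooled difference: 0.483 − 0.339 = +0.144.

+0.14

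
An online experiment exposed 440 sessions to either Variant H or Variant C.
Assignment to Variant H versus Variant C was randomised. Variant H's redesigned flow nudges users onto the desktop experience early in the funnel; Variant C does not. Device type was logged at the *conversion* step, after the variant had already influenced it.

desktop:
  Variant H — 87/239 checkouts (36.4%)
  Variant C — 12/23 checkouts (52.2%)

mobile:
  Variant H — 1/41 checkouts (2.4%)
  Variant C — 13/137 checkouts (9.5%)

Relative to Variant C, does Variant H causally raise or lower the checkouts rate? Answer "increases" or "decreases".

Device type here is a post-treatment variable shaped by the variant; conditioning on it would introduce bias rather than remove it. The overall comparison is the causal one.
Pooled: Variant H 31.4% vs Variant C 15.6%; Variant H is higher overall.

increases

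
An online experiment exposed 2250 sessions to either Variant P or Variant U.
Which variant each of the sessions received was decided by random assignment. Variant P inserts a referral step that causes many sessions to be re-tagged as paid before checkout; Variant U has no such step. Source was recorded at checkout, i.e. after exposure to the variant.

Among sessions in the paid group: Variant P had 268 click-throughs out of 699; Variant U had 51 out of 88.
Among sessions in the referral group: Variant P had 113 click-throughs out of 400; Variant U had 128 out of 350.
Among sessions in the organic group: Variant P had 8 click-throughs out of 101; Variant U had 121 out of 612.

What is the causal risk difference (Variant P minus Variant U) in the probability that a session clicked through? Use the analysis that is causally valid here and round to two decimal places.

+0.04

Traffic source is downstream of the variant. One should not condition on a consequence of treatment, so the overall rates are the right comparison.
The causal difference is the pooled difference: 0.324 − 0.286 = +0.038.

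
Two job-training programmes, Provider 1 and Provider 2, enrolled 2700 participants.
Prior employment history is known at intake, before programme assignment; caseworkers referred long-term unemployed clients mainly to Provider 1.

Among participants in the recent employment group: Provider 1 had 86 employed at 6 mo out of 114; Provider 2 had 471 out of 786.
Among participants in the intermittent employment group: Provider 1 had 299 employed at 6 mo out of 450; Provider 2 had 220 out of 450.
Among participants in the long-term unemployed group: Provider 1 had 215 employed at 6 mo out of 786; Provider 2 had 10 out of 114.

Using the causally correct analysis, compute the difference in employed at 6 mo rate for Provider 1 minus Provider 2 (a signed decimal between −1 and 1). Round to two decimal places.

Prior employment history satisfies the back-door criterion: it is not a descendant of the programme, and it blocks the spurious path from programme to outcome. Adjusting for it (i.e., using the within-prior employment history rates) gives the causal effect.
Adjusting over the population distribution of prior employment history: 0.333·(0.754−0.599) + 0.333·(0.664−0.489) + 0.333·(0.274−0.088) = +0.172.

+0.17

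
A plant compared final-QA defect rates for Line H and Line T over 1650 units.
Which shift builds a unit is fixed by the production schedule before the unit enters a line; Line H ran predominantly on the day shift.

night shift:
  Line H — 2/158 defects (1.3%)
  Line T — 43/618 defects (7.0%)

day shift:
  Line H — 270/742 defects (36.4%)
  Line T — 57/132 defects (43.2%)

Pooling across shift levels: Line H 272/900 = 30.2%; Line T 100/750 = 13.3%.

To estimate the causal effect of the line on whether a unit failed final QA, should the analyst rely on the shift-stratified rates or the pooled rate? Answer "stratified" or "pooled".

Within every shift level Line H has the lower rate, yet pooled Line T does — Simpson's reversal.
Shift differs across lines for reasons unrelated to any effect of the line itself, and it separately predicts the outcome — a classic confounder. We must compare within shift levels.
Within each level — night shift: 1.3% vs 7.0%; day shift: 36.4% vs 43.2% — Line H is lower every time.

stratified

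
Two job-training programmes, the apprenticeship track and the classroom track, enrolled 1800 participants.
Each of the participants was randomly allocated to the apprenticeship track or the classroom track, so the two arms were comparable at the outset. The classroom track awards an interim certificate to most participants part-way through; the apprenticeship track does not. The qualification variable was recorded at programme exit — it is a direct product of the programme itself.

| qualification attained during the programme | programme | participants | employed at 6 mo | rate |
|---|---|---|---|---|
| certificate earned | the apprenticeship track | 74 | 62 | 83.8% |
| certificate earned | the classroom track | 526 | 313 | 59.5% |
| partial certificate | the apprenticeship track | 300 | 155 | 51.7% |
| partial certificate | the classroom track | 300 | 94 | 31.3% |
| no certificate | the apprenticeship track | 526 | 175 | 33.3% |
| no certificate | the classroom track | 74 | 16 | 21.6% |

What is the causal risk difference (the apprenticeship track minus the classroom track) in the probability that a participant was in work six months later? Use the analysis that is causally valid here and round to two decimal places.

-0.03

The distribution of qualification attained during the programme is itself part of what the programme does — it is an intermediate outcome. Holding it fixed would remove that part of the effect; the total effect is the pooled difference.
The causal difference is the pooled difference: 0.436 − 0.470 = -0.034.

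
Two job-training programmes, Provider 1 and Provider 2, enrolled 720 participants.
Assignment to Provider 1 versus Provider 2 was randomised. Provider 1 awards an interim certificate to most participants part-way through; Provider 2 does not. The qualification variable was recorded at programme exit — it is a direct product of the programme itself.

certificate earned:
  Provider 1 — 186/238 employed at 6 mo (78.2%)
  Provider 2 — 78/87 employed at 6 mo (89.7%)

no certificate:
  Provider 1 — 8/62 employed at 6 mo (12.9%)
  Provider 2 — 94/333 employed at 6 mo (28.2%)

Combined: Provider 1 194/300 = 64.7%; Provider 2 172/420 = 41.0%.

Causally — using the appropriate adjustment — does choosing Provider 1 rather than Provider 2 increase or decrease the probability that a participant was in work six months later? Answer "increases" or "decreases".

Within every qualification attained during the programme level Provider 2 has the higher rate, yet pooled Provider 1 does — Simpson's reversal.
Stratifying would compare programmes among participants the programmes themselves sorted into qualification attained during the programme groups — a form of selection on an intermediate. The unconditioned pooled rates give the total causal effect.
Pooled: Provider 1 64.7% vs Provider 2 41.0%; Provider 1 is higher overall.

increases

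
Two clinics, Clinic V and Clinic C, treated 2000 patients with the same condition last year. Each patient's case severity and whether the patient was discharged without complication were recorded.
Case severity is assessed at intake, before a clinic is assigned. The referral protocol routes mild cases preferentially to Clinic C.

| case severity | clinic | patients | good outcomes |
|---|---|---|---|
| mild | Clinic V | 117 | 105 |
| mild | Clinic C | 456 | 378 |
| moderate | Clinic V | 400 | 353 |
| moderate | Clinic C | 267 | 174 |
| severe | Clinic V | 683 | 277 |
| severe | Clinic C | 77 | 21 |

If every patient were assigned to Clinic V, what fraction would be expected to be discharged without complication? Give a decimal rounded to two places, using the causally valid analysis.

0.71

Since case severity is a pre-existing factor (not a product of the clinic) and it affects the outcome on its own, it is a confounder. The stratified rates, not the pooled rate, identify the causal effect.
Standardising Clinic V to the population case severity mix: 0.286·105/117 + 0.334·353/400 + 0.380·277/683 = 0.706.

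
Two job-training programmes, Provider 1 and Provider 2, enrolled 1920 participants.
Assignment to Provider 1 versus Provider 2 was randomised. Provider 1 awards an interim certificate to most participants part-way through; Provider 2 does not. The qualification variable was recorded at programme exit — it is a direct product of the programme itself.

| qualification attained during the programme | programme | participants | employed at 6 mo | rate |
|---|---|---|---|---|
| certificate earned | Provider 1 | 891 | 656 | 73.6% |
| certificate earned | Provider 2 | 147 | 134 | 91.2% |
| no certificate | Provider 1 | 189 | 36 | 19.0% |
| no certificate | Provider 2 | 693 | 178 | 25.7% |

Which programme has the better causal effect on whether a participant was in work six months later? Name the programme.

Within every qualification attained during the programme level Provider 2 has the higher rate, yet pooled Provider 1 does — Simpson's reversal.
Stratifying would compare programmes among participants the programmes themselves sorted into qualification attained during the programme groups — a form of selection on an intermediate. The unconditioned pooled rates give the total causal effect.
Pooled: Provider 1 64.1% vs Provider 2 37.1%; Provider 1 is higher overall.

Provider 1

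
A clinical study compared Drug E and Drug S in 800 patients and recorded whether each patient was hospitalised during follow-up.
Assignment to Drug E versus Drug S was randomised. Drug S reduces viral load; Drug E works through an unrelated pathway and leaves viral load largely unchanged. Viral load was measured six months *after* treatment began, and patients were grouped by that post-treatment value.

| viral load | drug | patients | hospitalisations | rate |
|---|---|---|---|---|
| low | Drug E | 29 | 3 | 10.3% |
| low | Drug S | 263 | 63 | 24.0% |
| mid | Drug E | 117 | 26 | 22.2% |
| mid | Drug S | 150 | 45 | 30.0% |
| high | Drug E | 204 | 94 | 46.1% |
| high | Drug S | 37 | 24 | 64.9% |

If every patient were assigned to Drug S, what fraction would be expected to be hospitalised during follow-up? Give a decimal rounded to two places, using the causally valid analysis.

The stratified and pooled comparisons disagree (Drug E wins within each viral load; Drug S wins overall), so the answer turns on the causal role of viral load.
Viral load is recorded after the drug and is itself shifted by it — it sits on the causal path from drug to outcome. Conditioning on a mediator would strip out part of the effect we want; the pooled comparison gives the total causal effect.
So P(outcome | do(Drug S)) is just the pooled rate for Drug S: 132/450 = 0.293.

0.29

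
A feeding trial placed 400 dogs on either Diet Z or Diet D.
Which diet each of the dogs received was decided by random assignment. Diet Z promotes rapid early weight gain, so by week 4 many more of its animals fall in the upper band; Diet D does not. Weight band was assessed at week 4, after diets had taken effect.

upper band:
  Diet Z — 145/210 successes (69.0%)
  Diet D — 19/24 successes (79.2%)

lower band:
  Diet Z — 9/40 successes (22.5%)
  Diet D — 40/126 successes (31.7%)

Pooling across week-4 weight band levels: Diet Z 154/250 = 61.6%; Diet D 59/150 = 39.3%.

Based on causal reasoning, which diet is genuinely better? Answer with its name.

Diet Z

The stratified and pooled comparisons disagree (Diet D wins within each week-4 weight band; Diet Z wins overall), so the answer turns on the causal role of week-4 weight band.
Stratifying would compare diets among dogs the diets themselves sorted into week-4 weight band groups — a form of selection on an intermediate. The unconditioned pooled rates give the total causal effect.
Pooled: Diet Z 61.6% vs Diet D 39.3%; Diet Z is higher overall.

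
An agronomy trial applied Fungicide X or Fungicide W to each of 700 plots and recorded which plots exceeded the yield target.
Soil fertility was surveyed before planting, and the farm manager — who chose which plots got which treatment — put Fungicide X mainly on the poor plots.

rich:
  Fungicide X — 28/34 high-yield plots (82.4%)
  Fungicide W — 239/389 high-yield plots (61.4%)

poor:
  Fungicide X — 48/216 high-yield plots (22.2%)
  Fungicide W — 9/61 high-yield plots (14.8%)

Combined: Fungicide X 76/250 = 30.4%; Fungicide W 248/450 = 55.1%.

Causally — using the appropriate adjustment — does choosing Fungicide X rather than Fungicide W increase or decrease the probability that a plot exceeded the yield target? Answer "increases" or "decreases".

increases

The imbalance in soil fertility arose from how plots were allocated, not from anything the fungicide did; and soil fertility independently affects the outcome. The pooled gap is confounded — condition on soil fertility.
Within each level — rich: 82.4% vs 61.4%; poor: 22.2% vs 14.8% — Fungicide X is higher every time.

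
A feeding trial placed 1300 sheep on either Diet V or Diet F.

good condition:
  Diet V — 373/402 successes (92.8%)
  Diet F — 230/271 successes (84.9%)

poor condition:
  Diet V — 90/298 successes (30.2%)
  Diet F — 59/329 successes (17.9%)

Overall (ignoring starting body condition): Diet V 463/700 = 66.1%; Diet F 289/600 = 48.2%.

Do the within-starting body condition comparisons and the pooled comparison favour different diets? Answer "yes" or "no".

no

Within each starting body condition level (good condition 92.8% vs 84.9%; poor condition 30.2% vs 17.9%), Diet V has the higher rate every time. Pooled: 66.1% vs 48.2% — Diet V has the higher rate overall. They agree.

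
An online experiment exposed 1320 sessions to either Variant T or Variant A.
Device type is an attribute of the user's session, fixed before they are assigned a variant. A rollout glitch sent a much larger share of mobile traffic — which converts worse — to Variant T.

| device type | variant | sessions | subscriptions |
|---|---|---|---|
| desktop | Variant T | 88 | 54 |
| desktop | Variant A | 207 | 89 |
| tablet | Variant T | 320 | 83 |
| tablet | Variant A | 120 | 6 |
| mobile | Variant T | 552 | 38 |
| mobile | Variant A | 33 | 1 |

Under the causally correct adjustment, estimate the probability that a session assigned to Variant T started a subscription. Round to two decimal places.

Within every device type level Variant T has the higher rate, yet pooled Variant A does — Simpson's reversal.
Device type satisfies the back-door criterion: it is not a descendant of the variant, and it blocks the spurious path from variant to outcome. Adjusting for it (i.e., using the within-device type rates) gives the causal effect.
Standardising Variant T to the population device type mix: 0.223·54/88 + 0.333·83/320 + 0.443·38/552 = 0.254.

0.25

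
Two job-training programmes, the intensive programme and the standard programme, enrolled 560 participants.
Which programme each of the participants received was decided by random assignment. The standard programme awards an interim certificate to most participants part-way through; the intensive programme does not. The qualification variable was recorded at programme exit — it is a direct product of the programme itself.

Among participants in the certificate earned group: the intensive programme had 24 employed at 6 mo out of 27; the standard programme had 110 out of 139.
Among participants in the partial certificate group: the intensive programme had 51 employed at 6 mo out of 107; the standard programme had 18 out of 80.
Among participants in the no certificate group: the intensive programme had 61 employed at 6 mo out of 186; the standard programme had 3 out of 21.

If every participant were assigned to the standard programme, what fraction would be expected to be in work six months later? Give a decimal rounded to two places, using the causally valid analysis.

Qualification attained during the programme is downstream of the programme. One should not condition on a consequence of treatment, so the overall rates are the right comparison.
So P(outcome | do(the standard programme)) is just the pooled rate for the standard programme: 131/240 = 0.546.

0.55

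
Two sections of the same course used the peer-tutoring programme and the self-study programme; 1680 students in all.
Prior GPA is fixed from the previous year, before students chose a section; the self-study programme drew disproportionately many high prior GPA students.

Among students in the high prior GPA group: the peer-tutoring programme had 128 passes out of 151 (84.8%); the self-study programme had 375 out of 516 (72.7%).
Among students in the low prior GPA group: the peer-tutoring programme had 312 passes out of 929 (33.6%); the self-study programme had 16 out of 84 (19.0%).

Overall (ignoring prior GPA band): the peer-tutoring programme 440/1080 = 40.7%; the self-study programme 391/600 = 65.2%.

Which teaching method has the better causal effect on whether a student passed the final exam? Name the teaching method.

The imbalance in prior GPA band arose from how students were allocated, not from anything the teaching method did; and prior GPA band independently affects the outcome. The pooled gap is confounded — condition on prior GPA band.
Within each level — high prior GPA: 84.8% vs 72.7%; low prior GPA: 33.6% vs 19.0% — the peer-tutoring programme is higher every time.

the peer-tutoring programme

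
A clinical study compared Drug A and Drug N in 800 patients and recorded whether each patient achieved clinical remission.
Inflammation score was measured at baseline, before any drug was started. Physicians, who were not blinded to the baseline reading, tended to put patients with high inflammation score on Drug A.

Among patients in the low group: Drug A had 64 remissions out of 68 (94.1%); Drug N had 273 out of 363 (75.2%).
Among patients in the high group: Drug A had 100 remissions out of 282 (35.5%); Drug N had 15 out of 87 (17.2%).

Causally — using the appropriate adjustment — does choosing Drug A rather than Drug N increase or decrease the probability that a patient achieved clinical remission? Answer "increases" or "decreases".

increases

Drug A is higher inside every inflammation score stratum but Drug N is higher in aggregate. Whether to stratify depends on how inflammation score relates to the drug.
Inflammation score is set before the drug has any effect — it is not caused by the drug — and it independently drives the outcome. That makes it a confounder, so the causal comparison is within inflammation score levels.
Within each level — low: 94.1% vs 75.2%; high: 35.5% vs 17.2% — Drug A is higher every time.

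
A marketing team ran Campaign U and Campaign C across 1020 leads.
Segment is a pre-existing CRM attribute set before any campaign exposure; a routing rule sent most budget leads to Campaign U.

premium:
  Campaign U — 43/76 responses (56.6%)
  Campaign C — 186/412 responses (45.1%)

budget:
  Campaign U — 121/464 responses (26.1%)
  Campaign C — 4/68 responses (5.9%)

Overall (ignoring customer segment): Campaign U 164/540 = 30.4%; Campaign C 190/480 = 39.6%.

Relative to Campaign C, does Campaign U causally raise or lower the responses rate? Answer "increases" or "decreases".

increases

Nothing the campaign does changes customer segment; the imbalance is an allocation artefact. With customer segment also predicting the outcome, the pooled figure is confounded, and the within-stratum comparison is the causal one.
Within each level — premium: 56.6% vs 45.1%; budget: 26.1% vs 5.9% — Campaign U is higher every time.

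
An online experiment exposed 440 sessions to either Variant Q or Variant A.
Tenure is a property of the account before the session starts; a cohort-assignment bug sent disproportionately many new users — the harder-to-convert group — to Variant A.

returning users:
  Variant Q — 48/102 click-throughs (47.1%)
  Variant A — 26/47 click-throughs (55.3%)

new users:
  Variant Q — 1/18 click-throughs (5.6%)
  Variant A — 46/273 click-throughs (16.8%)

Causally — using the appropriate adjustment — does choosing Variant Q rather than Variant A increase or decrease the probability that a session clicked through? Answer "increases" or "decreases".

Nothing the variant does changes user tenure; the imbalance is an allocation artefact. With user tenure also predicting the outcome, the pooled figure is confounded, and the within-stratum comparison is the causal one.
Within each level — returning users: 47.1% vs 55.3%; new users: 5.6% vs 16.8% — Variant A is higher every time.

decreases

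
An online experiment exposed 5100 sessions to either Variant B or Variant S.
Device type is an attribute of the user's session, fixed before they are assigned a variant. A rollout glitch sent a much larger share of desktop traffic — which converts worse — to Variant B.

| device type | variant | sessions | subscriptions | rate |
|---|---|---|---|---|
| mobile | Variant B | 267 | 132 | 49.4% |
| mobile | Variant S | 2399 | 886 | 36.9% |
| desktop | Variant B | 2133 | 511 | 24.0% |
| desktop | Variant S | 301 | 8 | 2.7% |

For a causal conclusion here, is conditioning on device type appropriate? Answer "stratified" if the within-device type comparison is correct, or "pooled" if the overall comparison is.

stratified

Nothing the variant does changes device type; the imbalance is an allocation artefact. With device type also predicting the outcome, the pooled figure is confounded, and the within-stratum comparison is the causal one.
Within each level — mobile: 49.4% vs 36.9%; desktop: 24.0% vs 2.7% — Variant B is higher every time.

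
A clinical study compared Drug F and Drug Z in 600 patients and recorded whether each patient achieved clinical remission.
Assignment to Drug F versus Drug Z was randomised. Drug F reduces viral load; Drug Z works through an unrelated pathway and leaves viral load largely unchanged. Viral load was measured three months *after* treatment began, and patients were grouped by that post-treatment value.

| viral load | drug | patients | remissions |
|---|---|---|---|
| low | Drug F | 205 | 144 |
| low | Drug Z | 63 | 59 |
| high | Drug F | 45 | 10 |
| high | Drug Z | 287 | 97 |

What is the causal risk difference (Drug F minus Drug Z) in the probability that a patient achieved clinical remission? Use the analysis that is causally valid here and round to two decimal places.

+0.17

Viral load lies on the pathway drug → viral load → outcome, so adjusting for it blocks the indirect effect. For the total causal effect of drug, use the unadjusted pooled rates.
The causal difference is the pooled difference: 0.616 − 0.446 = +0.170.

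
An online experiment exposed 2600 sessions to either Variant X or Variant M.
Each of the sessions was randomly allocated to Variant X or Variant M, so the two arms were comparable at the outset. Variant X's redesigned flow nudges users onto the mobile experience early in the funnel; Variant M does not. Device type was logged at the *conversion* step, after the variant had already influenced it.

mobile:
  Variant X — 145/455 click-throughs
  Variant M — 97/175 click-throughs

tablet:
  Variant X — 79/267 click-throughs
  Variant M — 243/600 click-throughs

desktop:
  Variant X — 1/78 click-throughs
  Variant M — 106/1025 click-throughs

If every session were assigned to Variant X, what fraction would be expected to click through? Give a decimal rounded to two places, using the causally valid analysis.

Variant M is higher inside every device type stratum but Variant X is higher in aggregate. Whether to stratify depends on how device type relates to the variant.
Device type here is a post-treatment variable shaped by the variant; conditioning on it would introduce bias rather than remove it. The overall comparison is the causal one.
So P(outcome | do(Variant X)) is just the pooled rate for Variant X: 225/800 = 0.281.

0.28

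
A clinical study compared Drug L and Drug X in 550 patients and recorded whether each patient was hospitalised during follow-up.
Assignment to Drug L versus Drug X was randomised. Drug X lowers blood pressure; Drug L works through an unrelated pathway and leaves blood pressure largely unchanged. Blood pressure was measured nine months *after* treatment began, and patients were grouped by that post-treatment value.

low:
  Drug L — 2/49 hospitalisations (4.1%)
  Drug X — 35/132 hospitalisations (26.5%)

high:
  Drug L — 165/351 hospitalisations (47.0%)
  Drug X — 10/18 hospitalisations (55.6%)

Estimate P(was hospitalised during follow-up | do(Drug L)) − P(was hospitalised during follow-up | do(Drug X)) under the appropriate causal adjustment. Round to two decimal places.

+0.12

Drug L is lower inside every blood pressure stratum but Drug X is lower in aggregate. Whether to stratify depends on how blood pressure relates to the drug.
Because the drug influences blood pressure, blood pressure is a post-treatment mediator, not a confounder. Stratifying on it would bias the estimate; the causal effect is the crude pooled difference.
The causal difference is the pooled difference: 0.417 − 0.300 = +0.117.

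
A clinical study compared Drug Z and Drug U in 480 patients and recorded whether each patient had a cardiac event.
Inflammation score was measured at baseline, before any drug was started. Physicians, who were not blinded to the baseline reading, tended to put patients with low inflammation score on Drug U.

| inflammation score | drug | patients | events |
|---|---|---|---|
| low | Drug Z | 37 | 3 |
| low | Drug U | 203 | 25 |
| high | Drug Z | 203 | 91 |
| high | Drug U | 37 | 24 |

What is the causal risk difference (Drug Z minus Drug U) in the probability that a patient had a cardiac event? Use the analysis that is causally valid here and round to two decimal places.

The inflammation score-specific comparison favours Drug Z throughout, but the pooled figures favour Drug U. The question is whether to condition on inflammation score.
Inflammation score satisfies the back-door criterion: it is not a descendant of the drug, and it blocks the spurious path from drug to outcome. Adjusting for it (i.e., using the within-inflammation score rates) gives the causal effect.
Adjusting over the population distribution of inflammation score: 0.500·(0.081−0.123) + 0.500·(0.448−0.649) = -0.121.

-0.12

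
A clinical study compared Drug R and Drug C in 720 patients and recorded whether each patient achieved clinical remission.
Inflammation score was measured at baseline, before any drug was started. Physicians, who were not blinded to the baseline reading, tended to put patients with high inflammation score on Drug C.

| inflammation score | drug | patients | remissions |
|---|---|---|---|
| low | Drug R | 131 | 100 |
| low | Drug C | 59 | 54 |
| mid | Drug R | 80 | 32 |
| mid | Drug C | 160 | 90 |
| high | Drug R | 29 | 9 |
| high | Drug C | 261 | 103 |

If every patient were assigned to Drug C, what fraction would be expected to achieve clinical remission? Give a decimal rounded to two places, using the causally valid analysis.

The imbalance in inflammation score arose from how patients were allocated, not from anything the drug did; and inflammation score independently affects the outcome. The pooled gap is confounded — condition on inflammation score.
Standardising Drug C to the population inflammation score mix: 0.264·54/59 + 0.333·90/160 + 0.403·103/261 = 0.588.

0.59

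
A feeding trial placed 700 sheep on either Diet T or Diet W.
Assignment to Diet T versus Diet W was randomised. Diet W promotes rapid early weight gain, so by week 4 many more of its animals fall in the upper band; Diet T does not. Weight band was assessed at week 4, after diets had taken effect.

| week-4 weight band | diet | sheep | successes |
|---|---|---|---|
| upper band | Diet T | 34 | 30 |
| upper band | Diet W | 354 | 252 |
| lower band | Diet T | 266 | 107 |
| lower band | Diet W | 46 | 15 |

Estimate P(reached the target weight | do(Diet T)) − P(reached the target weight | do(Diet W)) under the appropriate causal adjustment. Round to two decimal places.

The week-4 weight band-specific comparison favours Diet T throughout, but the pooled figures favour Diet W. The question is whether to condition on week-4 weight band.
Stratifying would compare diets among sheep the diets themselves sorted into week-4 weight band groups — a form of selection on an intermediate. The unconditioned pooled rates give the total causal effect.
The causal difference is the pooled difference: 0.457 − 0.667 = -0.211.

-0.21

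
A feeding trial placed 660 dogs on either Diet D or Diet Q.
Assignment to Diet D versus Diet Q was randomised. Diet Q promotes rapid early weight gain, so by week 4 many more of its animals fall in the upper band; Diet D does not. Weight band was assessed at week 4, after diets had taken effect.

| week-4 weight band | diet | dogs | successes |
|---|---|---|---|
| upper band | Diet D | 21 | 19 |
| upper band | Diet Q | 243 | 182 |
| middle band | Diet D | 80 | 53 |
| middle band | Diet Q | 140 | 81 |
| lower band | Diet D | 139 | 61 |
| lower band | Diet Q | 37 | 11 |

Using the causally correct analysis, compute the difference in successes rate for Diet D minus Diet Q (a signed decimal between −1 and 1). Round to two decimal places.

-0.10

Week-4 weight band here is a post-treatment variable shaped by the diet; conditioning on it would introduce bias rather than remove it. The overall comparison is the causal one.
The causal difference is the pooled difference: 0.554 − 0.652 = -0.098.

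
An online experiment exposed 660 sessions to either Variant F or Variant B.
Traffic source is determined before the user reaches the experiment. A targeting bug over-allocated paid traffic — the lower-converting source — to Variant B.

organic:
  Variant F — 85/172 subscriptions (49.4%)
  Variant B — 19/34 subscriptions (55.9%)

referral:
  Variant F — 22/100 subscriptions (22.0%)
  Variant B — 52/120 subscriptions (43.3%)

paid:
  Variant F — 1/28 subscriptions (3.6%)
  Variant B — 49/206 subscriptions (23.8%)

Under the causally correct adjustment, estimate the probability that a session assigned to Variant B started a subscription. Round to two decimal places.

Variant B is higher inside every traffic source stratum but Variant F is higher in aggregate. Whether to stratify depends on how traffic source relates to the variant.
The imbalance in traffic source arose from how sessions were allocated, not from anything the variant did; and traffic source independently affects the outcome. The pooled gap is confounded — condition on traffic source.
Standardising Variant B to the population traffic source mix: 0.312·19/34 + 0.333·52/120 + 0.355·49/206 = 0.403.

0.40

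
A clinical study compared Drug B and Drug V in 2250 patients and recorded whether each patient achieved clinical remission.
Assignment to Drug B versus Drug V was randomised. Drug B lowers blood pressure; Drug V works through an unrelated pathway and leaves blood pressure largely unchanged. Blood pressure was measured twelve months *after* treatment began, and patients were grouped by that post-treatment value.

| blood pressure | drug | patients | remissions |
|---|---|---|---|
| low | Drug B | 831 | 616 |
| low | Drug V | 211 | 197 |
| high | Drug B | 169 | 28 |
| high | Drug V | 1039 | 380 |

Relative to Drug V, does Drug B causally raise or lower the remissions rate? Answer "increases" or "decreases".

Drug V is higher inside every blood pressure stratum but Drug B is higher in aggregate. Whether to stratify depends on how blood pressure relates to the drug.
Blood pressure is recorded after the drug and is itself shifted by it — it sits on the causal path from drug to outcome. Conditioning on a mediator would strip out part of the effect we want; the pooled comparison gives the total causal effect.
Pooled: Drug B 64.4% vs Drug V 46.2%; Drug B is higher overall.

increases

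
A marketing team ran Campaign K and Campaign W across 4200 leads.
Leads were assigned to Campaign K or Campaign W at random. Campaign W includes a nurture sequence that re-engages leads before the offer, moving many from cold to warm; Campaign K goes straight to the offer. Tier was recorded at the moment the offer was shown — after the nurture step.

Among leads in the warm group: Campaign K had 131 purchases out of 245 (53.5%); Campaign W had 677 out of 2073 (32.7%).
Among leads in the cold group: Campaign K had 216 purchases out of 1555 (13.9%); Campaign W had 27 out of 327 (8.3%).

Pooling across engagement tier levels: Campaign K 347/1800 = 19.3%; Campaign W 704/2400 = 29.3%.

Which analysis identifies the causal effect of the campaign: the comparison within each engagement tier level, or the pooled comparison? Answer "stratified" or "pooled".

The stratified and pooled comparisons disagree (Campaign K wins within each engagement tier; Campaign W wins overall), so the answer turns on the causal role of engagement tier.
Engagement tier is downstream of the campaign. One should not condition on a consequence of treatment, so the overall rates are the right comparison.
Pooled: Campaign K 19.3% vs Campaign W 29.3%; Campaign W is higher overall.

pooled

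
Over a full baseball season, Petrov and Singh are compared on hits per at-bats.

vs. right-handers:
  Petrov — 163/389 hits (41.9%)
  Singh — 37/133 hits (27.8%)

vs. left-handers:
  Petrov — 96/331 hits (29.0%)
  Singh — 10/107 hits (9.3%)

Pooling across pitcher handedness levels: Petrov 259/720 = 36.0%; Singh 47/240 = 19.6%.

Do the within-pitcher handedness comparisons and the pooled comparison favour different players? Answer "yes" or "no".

Within each pitcher handedness level (vs. right-handers 41.9% vs 27.8%; vs. left-handers 29.0% vs 9.3%), Petrov has the higher rate every time. Pooled: 36.0% vs 19.6% — Petrov has the higher rate overall. They agree.

no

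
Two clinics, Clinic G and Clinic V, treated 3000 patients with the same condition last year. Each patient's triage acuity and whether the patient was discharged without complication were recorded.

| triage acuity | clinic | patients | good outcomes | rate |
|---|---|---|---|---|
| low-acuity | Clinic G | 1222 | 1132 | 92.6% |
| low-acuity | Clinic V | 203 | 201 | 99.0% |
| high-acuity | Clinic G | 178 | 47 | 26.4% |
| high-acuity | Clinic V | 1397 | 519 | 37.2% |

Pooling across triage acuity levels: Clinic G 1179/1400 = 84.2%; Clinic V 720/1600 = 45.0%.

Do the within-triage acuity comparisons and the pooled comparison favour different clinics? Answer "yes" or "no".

Within each triage acuity level (low-acuity 92.6% vs 99.0%; high-acuity 26.4% vs 37.2%), Clinic V has the higher rate every time. Pooled: 84.2% vs 45.0% — Clinic G has the higher rate overall. The two comparisons disagree.

yes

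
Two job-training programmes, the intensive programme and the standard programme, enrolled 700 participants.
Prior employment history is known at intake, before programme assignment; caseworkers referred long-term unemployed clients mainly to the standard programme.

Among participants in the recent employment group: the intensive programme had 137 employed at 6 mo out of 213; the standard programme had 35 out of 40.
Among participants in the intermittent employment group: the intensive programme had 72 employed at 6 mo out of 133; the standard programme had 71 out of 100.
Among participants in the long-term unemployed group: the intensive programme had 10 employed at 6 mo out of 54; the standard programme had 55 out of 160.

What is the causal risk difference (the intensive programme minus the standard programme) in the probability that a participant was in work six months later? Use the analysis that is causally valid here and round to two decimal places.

Within every prior employment history level the standard programme has the higher rate, yet pooled the intensive programme does — Simpson's reversal.
Prior employment history is set before the programme has any effect — it is not caused by the programme — and it independently drives the outcome. That makes it a confounder, so the causal comparison is within prior employment history levels.
Adjusting over the population distribution of prior employment history: 0.361·(0.643−0.875) + 0.333·(0.541−0.710) + 0.306·(0.185−0.344) = -0.188.

-0.19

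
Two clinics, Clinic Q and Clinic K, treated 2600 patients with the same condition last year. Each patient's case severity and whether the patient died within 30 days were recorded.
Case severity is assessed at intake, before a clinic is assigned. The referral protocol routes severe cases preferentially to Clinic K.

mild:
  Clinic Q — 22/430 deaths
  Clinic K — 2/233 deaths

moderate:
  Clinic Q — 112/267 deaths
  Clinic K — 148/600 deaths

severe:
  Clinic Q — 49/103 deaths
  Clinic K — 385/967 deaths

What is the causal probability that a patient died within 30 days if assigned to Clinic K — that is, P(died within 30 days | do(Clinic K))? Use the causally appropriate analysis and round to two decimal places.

Within every case severity level Clinic K has the lower rate, yet pooled Clinic Q does — Simpson's reversal.
Nothing the clinic does changes case severity; the imbalance is an allocation artefact. With case severity also predicting the outcome, the pooled figure is confounded, and the within-stratum comparison is the causal one.
Standardising Clinic K to the population case severity mix: 0.255·2/233 + 0.333·148/600 + 0.412·385/967 = 0.248.

0.25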